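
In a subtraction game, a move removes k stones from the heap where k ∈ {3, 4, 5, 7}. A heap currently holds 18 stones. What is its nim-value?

Compute g(0), g(1), … for moves {3, 4, 5, 7}:
k:     0  1  2  3  4  5  6  7  8  9 10 11 12 13 14 15 16 17 18
g(k):  0  0  0  1  1  1  2  2  2  3  0  0  0  1  1  1  2  2  2
So g(18) = 2.

2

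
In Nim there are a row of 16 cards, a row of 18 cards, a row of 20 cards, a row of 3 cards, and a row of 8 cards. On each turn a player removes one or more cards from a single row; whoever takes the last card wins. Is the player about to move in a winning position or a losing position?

Winning position

Nim-sum: 16 ^ 18 ^ 20 ^ 3 ^ 8 = 29.
The nim-sum is 29 ≠ 0, so this is an N-position: the player to move can win.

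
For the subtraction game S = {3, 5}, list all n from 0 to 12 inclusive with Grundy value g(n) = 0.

0, 1, 2, 8, 9, 10

Grundy values for subtraction set {3, 5}:
k:     0  1  2  3  4  5  6  7  8  9 10 11 12
g(k):  0  0  0  1  1  1  2  2  0  0  0  1  1
The P-positions (g = 0) in 0..12 are 0, 1, 2, 8, 9, 10.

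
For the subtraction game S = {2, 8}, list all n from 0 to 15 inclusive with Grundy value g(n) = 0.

Grundy values for subtraction set {2, 8}:
k:     0  1  2  3  4  5  6  7  8  9 10 11 12 13 14 15
g(k):  0  0  1  1  0  0  1  1  2  2  0  0  1  1  0  0
The P-positions (g = 0) in 0..15 are 0, 1, 4, 5, 10, 11, 14, 15.

0, 1, 4, 5, 10, 11, 14, 15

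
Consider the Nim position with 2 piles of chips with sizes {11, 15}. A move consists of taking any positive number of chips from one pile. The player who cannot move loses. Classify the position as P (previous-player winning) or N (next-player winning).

N-position

Bitwise XOR of the heap sizes:
  1011  (11)
  1111  (15)
  ----
  0100  (4)
The nim-sum is 4 ≠ 0, so this is an N-position: the player to move can win.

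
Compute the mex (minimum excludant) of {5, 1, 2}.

0 is not in the set, so the mex is 0.

0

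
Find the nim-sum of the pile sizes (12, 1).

Nim-sum: 12 ⊕ 1 = 13.

13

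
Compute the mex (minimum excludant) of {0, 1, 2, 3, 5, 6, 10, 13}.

The values 0, 1, 2, 3 are all present; 4 is the first non-negative integer missing from the set.

4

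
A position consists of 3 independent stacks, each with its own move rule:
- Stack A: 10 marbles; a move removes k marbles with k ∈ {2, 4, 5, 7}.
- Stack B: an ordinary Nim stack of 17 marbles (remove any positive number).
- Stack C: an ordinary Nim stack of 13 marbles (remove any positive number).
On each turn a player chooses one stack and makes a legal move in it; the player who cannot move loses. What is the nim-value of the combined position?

28

Build the Grundy sequence for stack A with g(k) = mex{g(k−s) : s ∈ {2, 4, 5, 7}, s ≤ k}:
k:     0  1  2  3  4  5  6  7  8  9 10
g(k):  0  0  1  1  2  2  3  3  4  0  0
So g(10) = 0.
Stack B is a plain Nim stack of size 17, so its Grundy value is 17.
Stack C is a plain Nim stack of size 13, so its Grundy value is 13.
By the Sprague-Grundy theorem, the Grundy value of a sum of independent games is the XOR of the component values.
Combined value = 0 XOR 17 XOR 13 = 28.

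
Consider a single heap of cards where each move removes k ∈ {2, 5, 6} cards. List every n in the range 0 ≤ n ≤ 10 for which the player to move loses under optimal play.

0, 1, 4, 8

Compute g(0), g(1), … for moves {2, 5, 6}:
g(0) = mex{} = 0
g(1) = mex{} = 0
g(2) = mex{0} = 1
g(3) = mex{0} = 1
g(4) = mex{1} = 0
g(5) = mex{0,1} = 2
g(6) = mex{0} = 1
g(7) = mex{0,1,2} = 3
g(8) = mex{1} = 0
g(9) = mex{0,1,3} = 2
g(10) = mex{0,2} = 1
The P-positions (g = 0) in 0..10 are 0, 1, 4, 8.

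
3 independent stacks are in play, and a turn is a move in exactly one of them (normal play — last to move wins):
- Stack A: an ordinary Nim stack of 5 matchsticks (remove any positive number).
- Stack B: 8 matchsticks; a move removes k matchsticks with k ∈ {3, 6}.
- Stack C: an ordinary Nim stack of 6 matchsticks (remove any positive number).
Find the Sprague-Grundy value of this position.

Stack A is a plain Nim stack of size 5, so its Grundy value is 5.
Build the Grundy sequence for stack B with g(k) = mex{g(k−s) : s ∈ {3, 6}, s ≤ k}:
g(0) = mex{} = 0
g(1) = mex{} = 0
g(2) = mex{} = 0
g(3) = mex{0} = 1
g(4) = mex{0} = 1
g(5) = mex{0} = 1
g(6) = mex{0,1} = 2
g(7) = mex{0,1} = 2
g(8) = mex{0,1} = 2
So g(8) = 2.
Stack C is a plain Nim stack of size 6, so its Grundy value is 6.
By the Sprague-Grundy theorem, the Grundy value of a sum of independent games is the XOR of the component values.
Combined value = 5 ⊕ 2 ⊕ 6 = 1.

1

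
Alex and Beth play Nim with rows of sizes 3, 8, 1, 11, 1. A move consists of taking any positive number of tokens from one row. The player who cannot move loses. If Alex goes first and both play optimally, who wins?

Nim-sum: 3 ⊕ 8 ⊕ 1 ⊕ 11 ⊕ 1 = 0.
The nim-sum is 0, so this is a P-position: the player to move is in a losing position under optimal play; Alex is about to move from it and so loses — Beth wins.

Beth wins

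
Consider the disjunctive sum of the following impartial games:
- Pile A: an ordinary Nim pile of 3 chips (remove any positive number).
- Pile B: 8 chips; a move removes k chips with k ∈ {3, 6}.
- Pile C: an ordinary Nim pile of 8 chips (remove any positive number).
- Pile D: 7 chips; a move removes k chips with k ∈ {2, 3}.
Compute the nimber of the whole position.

8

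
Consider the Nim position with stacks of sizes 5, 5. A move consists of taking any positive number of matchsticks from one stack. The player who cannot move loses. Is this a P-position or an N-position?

P-position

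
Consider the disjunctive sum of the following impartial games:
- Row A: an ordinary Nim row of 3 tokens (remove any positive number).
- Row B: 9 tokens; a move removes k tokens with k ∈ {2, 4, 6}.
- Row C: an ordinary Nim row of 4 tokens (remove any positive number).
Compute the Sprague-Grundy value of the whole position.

7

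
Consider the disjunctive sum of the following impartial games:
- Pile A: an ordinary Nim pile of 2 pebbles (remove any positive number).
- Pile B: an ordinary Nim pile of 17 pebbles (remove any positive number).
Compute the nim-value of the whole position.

Pile A is a plain Nim pile of size 2, so its Grundy value is 2.
Pile B is a plain Nim pile of size 17, so its Grundy value is 17.
The value of a disjunctive sum is the nim-sum of the parts.
Combined value = 2 ⊕ 17 = 19.

19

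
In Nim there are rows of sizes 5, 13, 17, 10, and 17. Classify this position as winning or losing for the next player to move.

Bitwise XOR of the heap sizes:
  00101  (5)
  01101  (13)
  10001  (17)
  01010  (10)
  10001  (17)
  -----
  00010  (2)
The nim-sum is 2 ≠ 0, so this is an N-position: the player to move can win.

Winning position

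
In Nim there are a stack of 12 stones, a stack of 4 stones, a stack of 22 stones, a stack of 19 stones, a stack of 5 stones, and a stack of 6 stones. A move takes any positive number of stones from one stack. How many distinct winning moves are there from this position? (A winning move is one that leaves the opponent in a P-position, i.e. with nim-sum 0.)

1

In binary:
  01100  (12)
  00100  (4)
  10110  (22)
  10011  (19)
  00101  (5)
  00110  (6)
  -----
  01110  (14)
The overall nim-sum is X = 14. A stack of size p has a winning move iff p XOR X < p (reduce it to p XOR X).
  12: 12 XOR 14 = 2 < 12 — winning move (to 2).
  4: 4 XOR 14 = 10 ≥ 4 — no move.
  22: 22 XOR 14 = 24 ≥ 22 — no move.
  19: 19 XOR 14 = 29 ≥ 19 — no move.
  5: 5 XOR 14 = 11 ≥ 5 — no move.
  6: 6 XOR 14 = 8 ≥ 6 — no move.
That gives 1 winning move.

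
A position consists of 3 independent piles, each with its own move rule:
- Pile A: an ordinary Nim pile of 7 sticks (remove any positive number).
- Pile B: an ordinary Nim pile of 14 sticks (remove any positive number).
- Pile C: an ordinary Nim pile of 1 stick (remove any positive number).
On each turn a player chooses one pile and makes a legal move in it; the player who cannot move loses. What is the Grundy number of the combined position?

Pile A is a plain Nim pile of size 7, so its Grundy value is 7.
Pile B is a plain Nim pile of size 14, so its Grundy value is 14.
Pile C is a plain Nim pile of size 1, so its Grundy value is 1.
The value of a disjunctive sum is the nim-sum of the parts.
Combined value = 7 XOR 14 XOR 1 = 8.

8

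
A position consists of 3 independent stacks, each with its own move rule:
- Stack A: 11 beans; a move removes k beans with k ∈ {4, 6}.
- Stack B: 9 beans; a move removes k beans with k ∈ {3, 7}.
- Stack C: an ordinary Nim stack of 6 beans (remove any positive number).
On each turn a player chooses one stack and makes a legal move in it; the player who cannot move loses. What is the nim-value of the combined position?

7

For stack A, compute g(0), g(1), … with moves {4, 6}:
k:     0  1  2  3  4  5  6  7  8  9 10 11
g(k):  0  0  0  0  1  1  1  1  2  2  0  0
So g(11) = 0.
For stack B, compute g(0), g(1), … with moves {3, 7}:
k:     0  1  2  3  4  5  6  7  8  9
g(k):  0  0  0  1  1  1  0  2  2  1
So g(9) = 1.
Stack C is a plain Nim stack of size 6, so its Grundy value is 6.
By the Sprague-Grundy theorem, the Grundy value of a sum of independent games is the XOR of the component values.
Combined value = 0 ⊕ 1 ⊕ 6 = 7.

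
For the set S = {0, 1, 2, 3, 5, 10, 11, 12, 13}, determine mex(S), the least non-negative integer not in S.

4

The values 0, 1, 2, 3 are all present; 4 is the first non-negative integer missing from the set.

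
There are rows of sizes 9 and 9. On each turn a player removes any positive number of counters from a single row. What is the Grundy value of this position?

0

Compute the nim-sum pairwise:
9 ⊕ 9 = 0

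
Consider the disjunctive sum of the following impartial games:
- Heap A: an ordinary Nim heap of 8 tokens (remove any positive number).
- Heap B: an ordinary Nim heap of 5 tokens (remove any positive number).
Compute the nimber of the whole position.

Heap A is a plain Nim heap of size 8, so its Grundy value is 8.
Heap B is a plain Nim heap of size 5, so its Grundy value is 5.
By the Sprague-Grundy theorem, the Grundy value of a sum of independent games is the XOR of the component values.
Combined value = 8 XOR 5 = 13.

13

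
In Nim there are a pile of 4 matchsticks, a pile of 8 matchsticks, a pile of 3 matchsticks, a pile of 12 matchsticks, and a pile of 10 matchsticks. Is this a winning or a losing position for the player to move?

Winning position

Nim-sum: 4 ^ 8 ^ 3 ^ 12 ^ 10 = 9.
The nim-sum is 9 ≠ 0, so this is an N-position: the player to move can win.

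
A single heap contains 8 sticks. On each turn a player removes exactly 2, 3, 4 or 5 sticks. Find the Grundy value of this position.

0

Compute g(0), g(1), … for moves {2, 3, 4, 5}:
k:     0  1  2  3  4  5  6  7  8
g(k):  0  0  1  1  2  2  3  0  0
So g(8) = 0.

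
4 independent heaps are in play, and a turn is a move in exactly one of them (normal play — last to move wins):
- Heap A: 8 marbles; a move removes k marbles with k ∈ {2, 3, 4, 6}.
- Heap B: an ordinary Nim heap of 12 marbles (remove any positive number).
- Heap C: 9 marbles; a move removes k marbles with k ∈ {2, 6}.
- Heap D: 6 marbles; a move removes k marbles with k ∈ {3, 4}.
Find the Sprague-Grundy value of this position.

Grundy values for heap A (subtraction set {2, 3, 4, 6}):
k:     0  1  2  3  4  5  6  7  8
g(k):  0  0  1  1  2  2  3  3  0
So g(8) = 0.
Heap B is a plain Nim heap of size 12, so its Grundy value is 12.
Grundy values for heap C (subtraction set {2, 6}):
g(0) = mex{} = 0
g(1) = mex{} = 0
g(2) = mex{0} = 1
g(3) = mex{0} = 1
g(4) = mex{1} = 0
g(5) = mex{1} = 0
g(6) = mex{0} = 1
g(7) = mex{0} = 1
g(8) = mex{1} = 0
g(9) = mex{1} = 0
So g(9) = 0.
Grundy values for heap D (subtraction set {3, 4}):
g(0) = mex{} = 0
g(1) = mex{} = 0
g(2) = mex{} = 0
g(3) = mex{0} = 1
g(4) = mex{0} = 1
g(5) = mex{0} = 1
g(6) = mex{0,1} = 2
So g(6) = 2.
The value of a disjunctive sum is the nim-sum of the parts.
Combined value = 0 ⊕ 12 ⊕ 0 ⊕ 2 = 14.

14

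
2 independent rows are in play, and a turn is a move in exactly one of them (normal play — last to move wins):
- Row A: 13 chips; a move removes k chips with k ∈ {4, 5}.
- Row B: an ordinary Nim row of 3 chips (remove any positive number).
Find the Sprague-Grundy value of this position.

2

Build the Grundy sequence for row A with g(k) = mex{g(k−s) : s ∈ {4, 5}, s ≤ k}:
g(0) = mex{} = 0
g(1) = mex{} = 0
g(2) = mex{} = 0
g(3) = mex{} = 0
g(4) = mex{0} = 1
g(5) = mex{0} = 1
g(6) = mex{0} = 1
g(7) = mex{0} = 1
g(8) = mex{0,1} = 2
g(9) = mex{1} = 0
g(10) = mex{1} = 0
g(11) = mex{1} = 0
g(12) = mex{1,2} = 0
g(13) = mex{0,2} = 1
So g(13) = 1.
Row B is a plain Nim row of size 3, so its Grundy value is 3.
The value of a disjunctive sum is the nim-sum of the parts.
Combined value = 1 ⊕ 3 = 2.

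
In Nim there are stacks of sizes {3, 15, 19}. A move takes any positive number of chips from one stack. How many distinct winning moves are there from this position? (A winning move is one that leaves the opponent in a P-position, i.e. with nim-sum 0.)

Nim-sum: 3 ^ 15 ^ 19 = 31.
The overall nim-sum is X = 31. A stack of size p has a winning move iff p XOR X < p (reduce it to p XOR X).
  3: 3 XOR 31 = 28 ≥ 3 — no move.
  15: 15 XOR 31 = 16 ≥ 15 — no move.
  19: 19 XOR 31 = 12 < 19 — winning move (to 12).
That gives 1 winning move.

1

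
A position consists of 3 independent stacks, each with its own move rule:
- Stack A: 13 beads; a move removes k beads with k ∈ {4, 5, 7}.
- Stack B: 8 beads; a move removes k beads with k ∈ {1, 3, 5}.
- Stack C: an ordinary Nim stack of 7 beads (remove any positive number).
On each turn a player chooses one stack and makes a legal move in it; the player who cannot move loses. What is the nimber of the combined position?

7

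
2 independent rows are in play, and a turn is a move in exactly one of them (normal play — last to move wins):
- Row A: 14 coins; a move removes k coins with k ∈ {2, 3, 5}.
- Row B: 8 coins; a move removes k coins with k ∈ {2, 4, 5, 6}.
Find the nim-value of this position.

Build the Grundy sequence for row A with g(k) = mex{g(k−s) : s ∈ {2, 3, 5}, s ≤ k}:
k:     0  1  2  3  4  5  6  7  8  9 10 11 12 13 14
g(k):  0  0  1  1  2  2  3  0  0  1  1  2  2  3  0
So g(14) = 0.
Grundy values for row B (subtraction set {2, 4, 5, 6}):
k:     0  1  2  3  4  5  6  7  8
g(k):  0  0  1  1  2  2  3  3  0
So g(8) = 0.
The value of a disjunctive sum is the nim-sum of the parts.
Combined value = 0 ⊕ 0 = 0.

0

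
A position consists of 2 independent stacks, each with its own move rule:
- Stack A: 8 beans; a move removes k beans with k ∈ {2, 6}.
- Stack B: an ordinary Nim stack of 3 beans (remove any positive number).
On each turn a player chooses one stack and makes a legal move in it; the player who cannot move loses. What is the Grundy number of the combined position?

For stack A, compute g(0), g(1), … with moves {2, 6}:
g(0) = mex{} = 0
g(1) = mex{} = 0
g(2) = mex{0} = 1
g(3) = mex{0} = 1
g(4) = mex{1} = 0
g(5) = mex{1} = 0
g(6) = mex{0} = 1
g(7) = mex{0} = 1
g(8) = mex{1} = 0
So g(8) = 0.
Stack B is a plain Nim stack of size 3, so its Grundy value is 3.
The value of a disjunctive sum is the nim-sum of the parts.
Combined value = 0 ⊕ 3 = 3.

3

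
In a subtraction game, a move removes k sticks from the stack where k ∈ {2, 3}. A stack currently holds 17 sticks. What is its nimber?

1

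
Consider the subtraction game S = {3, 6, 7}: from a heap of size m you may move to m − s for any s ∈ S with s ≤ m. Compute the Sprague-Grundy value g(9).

3

Grundy values for subtraction set {3, 6, 7}:
g(0) = mex{} = 0
g(1) = mex{} = 0
g(2) = mex{} = 0
g(3) = mex{0} = 1
g(4) = mex{0} = 1
g(5) = mex{0} = 1
g(6) = mex{0,1} = 2
g(7) = mex{0,1} = 2
g(8) = mex{0,1} = 2
g(9) = mex{0,1,2} = 3
So g(9) = 3.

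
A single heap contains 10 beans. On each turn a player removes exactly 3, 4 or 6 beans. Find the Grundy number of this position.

Grundy values for subtraction set {3, 4, 6}:
k:     0  1  2  3  4  5  6  7  8  9 10
g(k):  0  0  0  1  1  1  2  2  2  0  0
So g(10) = 0.

0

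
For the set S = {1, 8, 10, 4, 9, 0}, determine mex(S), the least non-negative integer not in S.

2

The values 0, 1 are all present; 2 is the first non-negative integer missing from the set.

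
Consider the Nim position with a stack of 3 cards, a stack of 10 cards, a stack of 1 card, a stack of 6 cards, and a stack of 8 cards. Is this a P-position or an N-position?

N-position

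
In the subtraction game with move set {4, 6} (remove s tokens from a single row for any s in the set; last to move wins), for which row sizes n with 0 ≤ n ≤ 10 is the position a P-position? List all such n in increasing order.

Compute g(0), g(1), … for moves {4, 6}:
k:     0  1  2  3  4  5  6  7  8  9 10
g(k):  0  0  0  0  1  1  1  1  2  2  0
The P-positions (g = 0) in 0..10 are 0, 1, 2, 3, 10.

0, 1, 2, 3, 10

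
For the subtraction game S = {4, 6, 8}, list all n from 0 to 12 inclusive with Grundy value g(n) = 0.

Compute g(0), g(1), … for moves {4, 6, 8}:
k:     0  1  2  3  4  5  6  7  8  9 10 11 12
g(k):  0  0  0  0  1  1  1  1  2  2  2  2  0
The P-positions (g = 0) in 0..12 are 0, 1, 2, 3, 12.

0, 1, 2, 3, 12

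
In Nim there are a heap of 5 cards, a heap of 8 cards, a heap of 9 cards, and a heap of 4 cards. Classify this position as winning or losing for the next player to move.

Nim-sum: 5 XOR 8 XOR 9 XOR 4 = 0.
The nim-sum is 0, so this is a P-position: the player to move is in a losing position under optimal play.

Losing position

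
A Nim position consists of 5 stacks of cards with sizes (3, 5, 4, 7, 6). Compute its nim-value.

3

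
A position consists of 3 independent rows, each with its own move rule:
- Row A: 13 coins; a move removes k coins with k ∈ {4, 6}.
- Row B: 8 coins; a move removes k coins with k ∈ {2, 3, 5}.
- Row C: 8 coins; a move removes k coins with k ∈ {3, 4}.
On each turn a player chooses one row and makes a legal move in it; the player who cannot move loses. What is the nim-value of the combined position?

0

For row A, compute g(0), g(1), … with moves {4, 6}:
g(0) = mex{} = 0
g(1) = mex{} = 0
g(2) = mex{} = 0
g(3) = mex{} = 0
g(4) = mex{0} = 1
g(5) = mex{0} = 1
g(6) = mex{0} = 1
g(7) = mex{0} = 1
g(8) = mex{0,1} = 2
g(9) = mex{0,1} = 2
g(10) = mex{1} = 0
g(11) = mex{1} = 0
g(12) = mex{1,2} = 0
g(13) = mex{1,2} = 0
So g(13) = 0.
Build the Grundy sequence for row B with g(k) = mex{g(k−s) : s ∈ {2, 3, 5}, s ≤ k}:
g(0) = mex{} = 0
g(1) = mex{} = 0
g(2) = mex{0} = 1
g(3) = mex{0} = 1
g(4) = mex{0,1} = 2
g(5) = mex{0,1} = 2
g(6) = mex{0,1,2} = 3
g(7) = mex{1,2} = 0
g(8) = mex{1,2,3} = 0
So g(8) = 0.
Build the Grundy sequence for row C with g(k) = mex{g(k−s) : s ∈ {3, 4}, s ≤ k}:
k:     0  1  2  3  4  5  6  7  8
g(k):  0  0  0  1  1  1  2  0  0
So g(8) = 0.
The value of a disjunctive sum is the nim-sum of the parts.
Combined value = 0 ⊕ 0 ⊕ 0 = 0.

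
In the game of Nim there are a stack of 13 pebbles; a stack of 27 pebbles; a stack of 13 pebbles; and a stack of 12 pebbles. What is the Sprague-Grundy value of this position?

Compute the nim-sum pairwise:
13 ^ 27 = 22
22 ^ 13 = 27
27 ^ 12 = 23

23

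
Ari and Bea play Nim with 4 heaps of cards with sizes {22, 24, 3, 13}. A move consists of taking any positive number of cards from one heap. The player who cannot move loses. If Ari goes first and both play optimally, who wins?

Nim-sum: 22 ^ 24 ^ 3 ^ 13 = 0.
The nim-sum is 0, so this is a P-position: the player to move is in a losing position under optimal play; Ari is about to move from it and so loses — Bea wins.

Bea wins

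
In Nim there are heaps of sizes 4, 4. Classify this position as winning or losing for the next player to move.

Losing position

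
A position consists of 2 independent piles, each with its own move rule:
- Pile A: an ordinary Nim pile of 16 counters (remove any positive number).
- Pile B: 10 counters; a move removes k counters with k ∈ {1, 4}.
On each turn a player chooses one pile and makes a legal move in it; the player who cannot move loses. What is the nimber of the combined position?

16

Pile A is a plain Nim pile of size 16, so its Grundy value is 16.
For pile B, compute g(0), g(1), … with moves {1, 4}:
k:     0  1  2  3  4  5  6  7  8  9 10
g(k):  0  1  0  1  2  0  1  0  1  2  0
So g(10) = 0.
By the Sprague-Grundy theorem, the Grundy value of a sum of independent games is the XOR of the component values.
Combined value = 16 XOR 0 = 16.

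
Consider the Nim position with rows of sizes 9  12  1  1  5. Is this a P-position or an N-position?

Bitwise XOR of the heap sizes:
  1001  (9)
  1100  (12)
  0001  (1)
  0001  (1)
  0101  (5)
  ----
  0000  (0)
The nim-sum is 0, so this is a P-position: the player to move is in a losing position under optimal play.

P-position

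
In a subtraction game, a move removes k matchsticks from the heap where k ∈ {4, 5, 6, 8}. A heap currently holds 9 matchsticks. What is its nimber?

2

Grundy values for subtraction set {4, 5, 6, 8}:
g(0) = mex{} = 0
g(1) = mex{} = 0
g(2) = mex{} = 0
g(3) = mex{} = 0
g(4) = mex{0} = 1
g(5) = mex{0} = 1
g(6) = mex{0} = 1
g(7) = mex{0} = 1
g(8) = mex{0,1} = 2
g(9) = mex{0,1} = 2
So g(9) = 2.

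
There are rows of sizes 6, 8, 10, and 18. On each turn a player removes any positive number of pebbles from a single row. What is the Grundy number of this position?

In binary:
  00110  (6)
  01000  (8)
  01010  (10)
  10010  (18)
  -----
  10110  (22)

22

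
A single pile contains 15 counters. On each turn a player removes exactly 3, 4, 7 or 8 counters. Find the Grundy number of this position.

1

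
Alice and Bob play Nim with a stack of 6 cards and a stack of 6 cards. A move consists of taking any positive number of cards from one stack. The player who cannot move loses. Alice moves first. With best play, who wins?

Bob wins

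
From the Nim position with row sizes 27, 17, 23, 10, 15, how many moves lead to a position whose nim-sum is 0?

Nim-sum: 27 XOR 17 XOR 23 XOR 10 XOR 15 = 24.
The overall nim-sum is X = 24. A row of size p has a winning move iff p XOR X < p (reduce it to p XOR X).
  27: 27 XOR 24 = 3 < 27 — winning move (to 3).
  17: 17 XOR 24 = 9 < 17 — winning move (to 9).
  23: 23 XOR 24 = 15 < 23 — winning move (to 15).
  10: 10 XOR 24 = 18 ≥ 10 — no move.
  15: 15 XOR 24 = 23 ≥ 15 — no move.
That gives 3 winning moves.

3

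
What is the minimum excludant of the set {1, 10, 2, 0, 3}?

The values 0, 1, 2, 3 are all present; 4 is the first non-negative integer missing from the set.

4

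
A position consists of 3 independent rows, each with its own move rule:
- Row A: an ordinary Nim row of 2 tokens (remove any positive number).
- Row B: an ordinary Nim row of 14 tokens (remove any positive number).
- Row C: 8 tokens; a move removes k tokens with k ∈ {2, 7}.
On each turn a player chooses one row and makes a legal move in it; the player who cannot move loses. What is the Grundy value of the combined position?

14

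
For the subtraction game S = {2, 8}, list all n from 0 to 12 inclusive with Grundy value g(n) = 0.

0, 1, 4, 5, 10, 11

Build the Grundy sequence with g(k) = mex{g(k−s) : s ∈ {2, 8}, s ≤ k}:
g(0) = mex{} = 0
g(1) = mex{} = 0
g(2) = mex{0} = 1
g(3) = mex{0} = 1
g(4) = mex{1} = 0
g(5) = mex{1} = 0
g(6) = mex{0} = 1
g(7) = mex{0} = 1
g(8) = mex{0,1} = 2
g(9) = mex{0,1} = 2
g(10) = mex{1,2} = 0
g(11) = mex{1,2} = 0
g(12) = mex{0} = 1
The P-positions (g = 0) in 0..12 are 0, 1, 4, 5, 10, 11.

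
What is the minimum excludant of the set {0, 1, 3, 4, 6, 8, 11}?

2

The values 0, 1 are all present; 2 is the first non-negative integer missing from the set.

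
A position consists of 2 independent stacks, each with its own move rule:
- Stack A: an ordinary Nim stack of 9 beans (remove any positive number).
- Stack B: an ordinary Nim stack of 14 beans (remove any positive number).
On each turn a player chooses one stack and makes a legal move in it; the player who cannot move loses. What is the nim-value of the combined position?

Stack A is a plain Nim stack of size 9, so its Grundy value is 9.
Stack B is a plain Nim stack of size 14, so its Grundy value is 14.
By the Sprague-Grundy theorem, the Grundy value of a sum of independent games is the XOR of the component values.
Combined value = 9 XOR 14 = 7.

7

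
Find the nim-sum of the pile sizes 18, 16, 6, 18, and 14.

24

Nim-sum: 18 ⊕ 16 ⊕ 6 ⊕ 18 ⊕ 14 = 24.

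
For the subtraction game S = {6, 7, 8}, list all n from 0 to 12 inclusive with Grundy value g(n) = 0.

0, 1, 2, 3, 4, 5

Build the Grundy sequence with g(k) = mex{g(k−s) : s ∈ {6, 7, 8}, s ≤ k}:
k:     0  1  2  3  4  5  6  7  8  9 10 11 12
g(k):  0  0  0  0  0  0  1  1  1  1  1  1  2
The P-positions (g = 0) in 0..12 are 0, 1, 2, 3, 4, 5.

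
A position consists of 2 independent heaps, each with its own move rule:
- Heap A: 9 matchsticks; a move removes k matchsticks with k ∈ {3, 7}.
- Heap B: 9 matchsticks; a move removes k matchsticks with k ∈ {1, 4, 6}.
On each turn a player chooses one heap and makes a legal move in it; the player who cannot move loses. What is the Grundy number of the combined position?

For heap A, compute g(0), g(1), … with moves {3, 7}:
k:     0  1  2  3  4  5  6  7  8  9
g(k):  0  0  0  1  1  1  0  2  2  1
So g(9) = 1.
For heap B, compute g(0), g(1), … with moves {1, 4, 6}:
k:     0  1  2  3  4  5  6  7  8  9
g(k):  0  1  0  1  2  0  1  0  1  2
So g(9) = 2.
By the Sprague-Grundy theorem, the Grundy value of a sum of independent games is the XOR of the component values.
Combined value = 1 XOR 2 = 3.

3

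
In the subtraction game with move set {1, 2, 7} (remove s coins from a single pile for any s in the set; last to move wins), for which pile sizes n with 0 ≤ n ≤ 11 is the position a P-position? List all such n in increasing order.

0, 3, 6, 9

Compute g(0), g(1), … for moves {1, 2, 7}:
g(0) = mex{} = 0
g(1) = mex{0} = 1
g(2) = mex{0,1} = 2
g(3) = mex{1,2} = 0
g(4) = mex{0,2} = 1
g(5) = mex{0,1} = 2
g(6) = mex{1,2} = 0
g(7) = mex{0,2} = 1
g(8) = mex{0,1} = 2
g(9) = mex{1,2} = 0
g(10) = mex{0,2} = 1
g(11) = mex{0,1} = 2
The P-positions (g = 0) in 0..11 are 0, 3, 6, 9.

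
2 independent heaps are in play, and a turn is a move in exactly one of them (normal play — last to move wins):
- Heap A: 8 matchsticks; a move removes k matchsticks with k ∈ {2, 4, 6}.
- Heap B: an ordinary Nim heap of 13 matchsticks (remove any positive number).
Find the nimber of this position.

13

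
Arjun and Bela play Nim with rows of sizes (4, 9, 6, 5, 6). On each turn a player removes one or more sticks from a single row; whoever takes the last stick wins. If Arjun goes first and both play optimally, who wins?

Bitwise XOR of the heap sizes:
  0100  (4)
  1001  (9)
  0110  (6)
  0101  (5)
  0110  (6)
  ----
  1000  (8)
The nim-sum is 8 ≠ 0, so this is an N-position: the player to move can win; Arjun has a winning move.

Arjun wins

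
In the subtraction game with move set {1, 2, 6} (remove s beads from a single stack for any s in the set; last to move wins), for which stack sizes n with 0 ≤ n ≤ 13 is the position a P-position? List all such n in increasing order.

0, 3, 7, 10

Compute g(0), g(1), … for moves {1, 2, 6}:
k:     0  1  2  3  4  5  6  7  8  9 10 11 12 13
g(k):  0  1  2  0  1  2  3  0  1  2  0  1  2  3
The P-positions (g = 0) in 0..13 are 0, 3, 7, 10.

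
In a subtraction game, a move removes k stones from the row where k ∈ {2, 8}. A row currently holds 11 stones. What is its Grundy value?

Build the Grundy sequence with g(k) = mex{g(k−s) : s ∈ {2, 8}, s ≤ k}:
g(0) = mex{} = 0
g(1) = mex{} = 0
g(2) = mex{0} = 1
g(3) = mex{0} = 1
g(4) = mex{1} = 0
g(5) = mex{1} = 0
g(6) = mex{0} = 1
g(7) = mex{0} = 1
g(8) = mex{0,1} = 2
g(9) = mex{0,1} = 2
g(10) = mex{1,2} = 0
g(11) = mex{1,2} = 0
So g(11) = 0.

0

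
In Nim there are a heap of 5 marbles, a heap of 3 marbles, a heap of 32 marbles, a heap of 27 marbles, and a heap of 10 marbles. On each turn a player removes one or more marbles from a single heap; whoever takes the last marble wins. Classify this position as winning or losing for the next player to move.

Compute the nim-sum pairwise:
5 ^ 3 = 6
6 ^ 32 = 38
38 ^ 27 = 61
61 ^ 10 = 55
The nim-sum is 55 ≠ 0, so this is an N-position: the player to move can win.

Winning position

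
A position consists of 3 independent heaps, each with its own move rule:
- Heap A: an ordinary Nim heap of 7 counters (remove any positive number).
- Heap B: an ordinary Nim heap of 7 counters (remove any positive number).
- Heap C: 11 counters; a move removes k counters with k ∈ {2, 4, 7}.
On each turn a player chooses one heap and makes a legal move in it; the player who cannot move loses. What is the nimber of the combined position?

Heap A is a plain Nim heap of size 7, so its Grundy value is 7.
Heap B is a plain Nim heap of size 7, so its Grundy value is 7.
Build the Grundy sequence for heap C with g(k) = mex{g(k−s) : s ∈ {2, 4, 7}, s ≤ k}:
k:     0  1  2  3  4  5  6  7  8  9 10 11
g(k):  0  0  1  1  2  2  0  3  1  0  2  1
So g(11) = 1.
The value of a disjunctive sum is the nim-sum of the parts.
Combined value = 7 ⊕ 7 ⊕ 1 = 1.

1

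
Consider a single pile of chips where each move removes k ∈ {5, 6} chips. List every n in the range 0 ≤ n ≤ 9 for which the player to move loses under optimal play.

Compute g(0), g(1), … for moves {5, 6}:
g(0) = mex{} = 0
g(1) = mex{} = 0
g(2) = mex{} = 0
g(3) = mex{} = 0
g(4) = mex{} = 0
g(5) = mex{0} = 1
g(6) = mex{0} = 1
g(7) = mex{0} = 1
g(8) = mex{0} = 1
g(9) = mex{0} = 1
The P-positions (g = 0) in 0..9 are 0, 1, 2, 3, 4.

0, 1, 2, 3, 4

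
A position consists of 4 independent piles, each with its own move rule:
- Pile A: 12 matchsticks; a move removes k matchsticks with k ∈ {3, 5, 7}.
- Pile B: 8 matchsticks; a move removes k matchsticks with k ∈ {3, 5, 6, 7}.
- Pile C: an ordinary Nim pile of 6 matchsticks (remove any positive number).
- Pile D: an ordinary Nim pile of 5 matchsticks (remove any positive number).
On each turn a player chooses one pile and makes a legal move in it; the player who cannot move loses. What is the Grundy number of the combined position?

1

For pile A, compute g(0), g(1), … with moves {3, 5, 7}:
k:     0  1  2  3  4  5  6  7  8  9 10 11 12
g(k):  0  0  0  1  1  1  2  2  2  3  0  0  0
So g(12) = 0.
Build the Grundy sequence for pile B with g(k) = mex{g(k−s) : s ∈ {3, 5, 6, 7}, s ≤ k}:
k:     0  1  2  3  4  5  6  7  8
g(k):  0  0  0  1  1  1  2  2  2
So g(8) = 2.
Pile C is a plain Nim pile of size 6, so its Grundy value is 6.
Pile D is a plain Nim pile of size 5, so its Grundy value is 5.
By the Sprague-Grundy theorem, the Grundy value of a sum of independent games is the XOR of the component values.
Combined value = 0 ⊕ 2 ⊕ 6 ⊕ 5 = 1.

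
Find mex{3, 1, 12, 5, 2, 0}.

The values 0, 1, 2, 3 are all present; 4 is the first non-negative integer missing from the set.

4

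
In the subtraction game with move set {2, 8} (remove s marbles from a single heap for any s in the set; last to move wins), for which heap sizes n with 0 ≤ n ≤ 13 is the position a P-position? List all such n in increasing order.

0, 1, 4, 5, 10, 11

Build the Grundy sequence with g(k) = mex{g(k−s) : s ∈ {2, 8}, s ≤ k}:
k:     0  1  2  3  4  5  6  7  8  9 10 11 12 13
g(k):  0  0  1  1  0  0  1  1  2  2  0  0  1  1
The P-positions (g = 0) in 0..13 are 0, 1, 4, 5, 10, 11.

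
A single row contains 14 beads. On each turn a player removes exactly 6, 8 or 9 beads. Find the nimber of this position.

Build the Grundy sequence with g(k) = mex{g(k−s) : s ∈ {6, 8, 9}, s ≤ k}:
g(0) = mex{} = 0
g(1) = mex{} = 0
g(2) = mex{} = 0
g(3) = mex{} = 0
g(4) = mex{} = 0
g(5) = mex{} = 0
g(6) = mex{0} = 1
g(7) = mex{0} = 1
g(8) = mex{0} = 1
g(9) = mex{0} = 1
g(10) = mex{0} = 1
g(11) = mex{0} = 1
g(12) = mex{0,1} = 2
g(13) = mex{0,1} = 2
g(14) = mex{0,1} = 2
So g(14) = 2.

2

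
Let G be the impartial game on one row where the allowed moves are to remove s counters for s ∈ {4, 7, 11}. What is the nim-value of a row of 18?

Build the Grundy sequence with g(k) = mex{g(k−s) : s ∈ {4, 7, 11}, s ≤ k}:
k:     0  1  2  3  4  5  6  7  8  9 10 11 12 13 14 15 16 17 18
g(k):  0  0  0  0  1  1  1  1  2  2  2  2  3  3  3  0  0  0  0
So g(18) = 0.

0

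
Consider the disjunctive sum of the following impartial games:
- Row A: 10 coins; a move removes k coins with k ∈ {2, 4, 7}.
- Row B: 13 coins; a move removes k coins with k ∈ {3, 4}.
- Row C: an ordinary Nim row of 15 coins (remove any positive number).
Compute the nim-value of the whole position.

Build the Grundy sequence for row A with g(k) = mex{g(k−s) : s ∈ {2, 4, 7}, s ≤ k}:
k:     0  1  2  3  4  5  6  7  8  9 10
g(k):  0  0  1  1  2  2  0  3  1  0  2
So g(10) = 2.
Build the Grundy sequence for row B with g(k) = mex{g(k−s) : s ∈ {3, 4}, s ≤ k}:
g(0) = mex{} = 0
g(1) = mex{} = 0
g(2) = mex{} = 0
g(3) = mex{0} = 1
g(4) = mex{0} = 1
g(5) = mex{0} = 1
g(6) = mex{0,1} = 2
g(7) = mex{1} = 0
g(8) = mex{1} = 0
g(9) = mex{1,2} = 0
g(10) = mex{0,2} = 1
g(11) = mex{0} = 1
g(12) = mex{0} = 1
g(13) = mex{0,1} = 2
So g(13) = 2.
Row C is a plain Nim row of size 15, so its Grundy value is 15.
By the Sprague-Grundy theorem, the Grundy value of a sum of independent games is the XOR of the component values.
Combined value = 2 ⊕ 2 ⊕ 15 = 15.

15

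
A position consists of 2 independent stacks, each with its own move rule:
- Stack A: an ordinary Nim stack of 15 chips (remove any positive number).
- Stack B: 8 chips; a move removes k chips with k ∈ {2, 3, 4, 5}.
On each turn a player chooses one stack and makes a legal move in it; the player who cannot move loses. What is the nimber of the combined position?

Stack A is a plain Nim stack of size 15, so its Grundy value is 15.
Build the Grundy sequence for stack B with g(k) = mex{g(k−s) : s ∈ {2, 3, 4, 5}, s ≤ k}:
g(0) = mex{} = 0
g(1) = mex{} = 0
g(2) = mex{0} = 1
g(3) = mex{0} = 1
g(4) = mex{0,1} = 2
g(5) = mex{0,1} = 2
g(6) = mex{0,1,2} = 3
g(7) = mex{1,2} = 0
g(8) = mex{1,2,3} = 0
So g(8) = 0.
The value of a disjunctive sum is the nim-sum of the parts.
Combined value = 15 ⊕ 0 = 15.

15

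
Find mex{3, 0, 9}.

1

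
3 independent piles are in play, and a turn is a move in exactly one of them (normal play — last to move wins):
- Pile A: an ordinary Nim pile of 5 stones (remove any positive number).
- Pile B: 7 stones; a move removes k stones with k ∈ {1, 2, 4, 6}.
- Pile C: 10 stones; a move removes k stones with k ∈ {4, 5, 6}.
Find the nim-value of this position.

1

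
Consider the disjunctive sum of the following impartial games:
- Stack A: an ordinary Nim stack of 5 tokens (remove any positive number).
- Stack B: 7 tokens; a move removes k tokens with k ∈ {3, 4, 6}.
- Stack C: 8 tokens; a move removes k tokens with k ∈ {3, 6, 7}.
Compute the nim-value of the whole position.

Stack A is a plain Nim stack of size 5, so its Grundy value is 5.
Build the Grundy sequence for stack B with g(k) = mex{g(k−s) : s ∈ {3, 4, 6}, s ≤ k}:
k:     0  1  2  3  4  5  6  7
g(k):  0  0  0  1  1  1  2  2
So g(7) = 2.
For stack C, compute g(0), g(1), … with moves {3, 6, 7}:
g(0) = mex{} = 0
g(1) = mex{} = 0
g(2) = mex{} = 0
g(3) = mex{0} = 1
g(4) = mex{0} = 1
g(5) = mex{0} = 1
g(6) = mex{0,1} = 2
g(7) = mex{0,1} = 2
g(8) = mex{0,1} = 2
So g(8) = 2.
The value of a disjunctive sum is the nim-sum of the parts.
Combined value = 5 XOR 2 XOR 2 = 5.

5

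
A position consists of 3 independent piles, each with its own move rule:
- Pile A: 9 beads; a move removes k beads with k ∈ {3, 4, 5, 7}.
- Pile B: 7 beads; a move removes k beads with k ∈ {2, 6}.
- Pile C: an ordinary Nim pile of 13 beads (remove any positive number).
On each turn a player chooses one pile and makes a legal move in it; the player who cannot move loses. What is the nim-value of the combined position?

15

For pile A, compute g(0), g(1), … with moves {3, 4, 5, 7}:
g(0) = mex{} = 0
g(1) = mex{} = 0
g(2) = mex{} = 0
g(3) = mex{0} = 1
g(4) = mex{0} = 1
g(5) = mex{0} = 1
g(6) = mex{0,1} = 2
g(7) = mex{0,1} = 2
g(8) = mex{0,1} = 2
g(9) = mex{0,1,2} = 3
So g(9) = 3.
Grundy values for pile B (subtraction set {2, 6}):
g(0) = mex{} = 0
g(1) = mex{} = 0
g(2) = mex{0} = 1
g(3) = mex{0} = 1
g(4) = mex{1} = 0
g(5) = mex{1} = 0
g(6) = mex{0} = 1
g(7) = mex{0} = 1
So g(7) = 1.
Pile C is a plain Nim pile of size 13, so its Grundy value is 13.
The value of a disjunctive sum is the nim-sum of the parts.
Combined value = 3 XOR 1 XOR 13 = 15.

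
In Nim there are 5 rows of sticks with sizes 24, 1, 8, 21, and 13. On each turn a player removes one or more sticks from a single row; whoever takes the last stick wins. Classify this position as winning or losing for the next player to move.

Winning position

Nim-sum: 24 XOR 1 XOR 8 XOR 21 XOR 13 = 9.
The nim-sum is 9 ≠ 0, so this is an N-position: the player to move can win.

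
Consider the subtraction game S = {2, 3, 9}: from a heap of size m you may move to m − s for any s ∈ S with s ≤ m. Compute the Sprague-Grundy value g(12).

0

Grundy values for subtraction set {2, 3, 9}:
k:     0  1  2  3  4  5  6  7  8  9 10 11 12
g(k):  0  0  1  1  2  0  0  1  1  2  2  0  0
So g(12) = 0.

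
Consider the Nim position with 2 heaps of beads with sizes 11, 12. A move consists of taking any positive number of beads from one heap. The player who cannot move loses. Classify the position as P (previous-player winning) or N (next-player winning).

Bitwise XOR of the heap sizes:
  1011  (11)
  1100  (12)
  ----
  0111  (7)
The nim-sum is 7 ≠ 0, so this is an N-position: the player to move can win.

N-position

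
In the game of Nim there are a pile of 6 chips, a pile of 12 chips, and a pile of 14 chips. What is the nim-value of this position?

Nim-sum: 6 XOR 12 XOR 14 = 4.

4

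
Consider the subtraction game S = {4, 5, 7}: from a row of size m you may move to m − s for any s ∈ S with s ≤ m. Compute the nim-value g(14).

0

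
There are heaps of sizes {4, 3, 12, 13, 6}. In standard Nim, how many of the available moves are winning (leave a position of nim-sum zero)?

Nim-sum: 4 ^ 3 ^ 12 ^ 13 ^ 6 = 0.
The nim-sum is already 0, so every move leaves a nonzero nim-sum — there are no winning moves.

0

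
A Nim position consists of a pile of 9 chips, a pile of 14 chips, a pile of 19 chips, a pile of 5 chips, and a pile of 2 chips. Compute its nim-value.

19

Compute the nim-sum pairwise:
9 XOR 14 = 7
7 XOR 19 = 20
20 XOR 5 = 17
17 XOR 2 = 19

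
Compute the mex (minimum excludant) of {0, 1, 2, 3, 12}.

The values 0, 1, 2, 3 are all present; 4 is the first non-negative integer missing from the set.

4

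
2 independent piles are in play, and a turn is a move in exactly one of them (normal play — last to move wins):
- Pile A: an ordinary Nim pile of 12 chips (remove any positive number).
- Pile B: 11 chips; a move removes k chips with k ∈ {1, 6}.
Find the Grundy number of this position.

12

Pile A is a plain Nim pile of size 12, so its Grundy value is 12.
Build the Grundy sequence for pile B with g(k) = mex{g(k−s) : s ∈ {1, 6}, s ≤ k}:
k:     0  1  2  3  4  5  6  7  8  9 10 11
g(k):  0  1  0  1  0  1  2  0  1  0  1  0
So g(11) = 0.
The value of a disjunctive sum is the nim-sum of the parts.
Combined value = 12 ⊕ 0 = 12.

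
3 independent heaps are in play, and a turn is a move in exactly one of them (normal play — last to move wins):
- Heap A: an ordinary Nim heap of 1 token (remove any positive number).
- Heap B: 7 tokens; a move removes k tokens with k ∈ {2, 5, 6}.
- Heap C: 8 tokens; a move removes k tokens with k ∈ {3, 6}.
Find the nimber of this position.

0

Heap A is a plain Nim heap of size 1, so its Grundy value is 1.
Build the Grundy sequence for heap B with g(k) = mex{g(k−s) : s ∈ {2, 5, 6}, s ≤ k}:
k:     0  1  2  3  4  5  6  7
g(k):  0  0  1  1  0  2  1  3
So g(7) = 3.
For heap C, compute g(0), g(1), … with moves {3, 6}:
g(0) = mex{} = 0
g(1) = mex{} = 0
g(2) = mex{} = 0
g(3) = mex{0} = 1
g(4) = mex{0} = 1
g(5) = mex{0} = 1
g(6) = mex{0,1} = 2
g(7) = mex{0,1} = 2
g(8) = mex{0,1} = 2
So g(8) = 2.
The value of a disjunctive sum is the nim-sum of the parts.
Combined value = 1 ⊕ 3 ⊕ 2 = 0.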